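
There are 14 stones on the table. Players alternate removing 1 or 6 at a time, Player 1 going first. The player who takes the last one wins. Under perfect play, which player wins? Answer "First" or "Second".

Second

Compute winning (W) and losing (L) positions by backward induction:
i:   0  1  2  3  4  5  6  7  8  9 10 11 12 13 14
     L  W  L  W  L  W  W  L  W  L  W  L  W  W  L
Position 14 is L, so the second player wins.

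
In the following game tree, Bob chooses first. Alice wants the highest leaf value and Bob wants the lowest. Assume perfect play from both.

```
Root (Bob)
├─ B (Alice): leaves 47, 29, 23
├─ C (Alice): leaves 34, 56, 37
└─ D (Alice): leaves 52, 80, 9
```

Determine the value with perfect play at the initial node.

B (Alice): max(47, 29, 23) = 47
C (Alice): max(34, 56, 37) = 56
D (Alice): max(52, 80, 9) = 80
Root (Bob): min(47, 56, 80) = 47

47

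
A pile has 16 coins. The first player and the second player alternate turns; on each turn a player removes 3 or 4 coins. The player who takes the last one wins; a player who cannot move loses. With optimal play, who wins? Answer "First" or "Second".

Compute winning (W) and losing (L) positions by backward induction:
i:   0  1  2  3  4  5  6  7  8  9 10 11 12 13 14 15 16
     L  L  L  W  W  W  W  L  L  L  W  W  W  W  L  L  L
Position 16 is L, so the second player wins.

Second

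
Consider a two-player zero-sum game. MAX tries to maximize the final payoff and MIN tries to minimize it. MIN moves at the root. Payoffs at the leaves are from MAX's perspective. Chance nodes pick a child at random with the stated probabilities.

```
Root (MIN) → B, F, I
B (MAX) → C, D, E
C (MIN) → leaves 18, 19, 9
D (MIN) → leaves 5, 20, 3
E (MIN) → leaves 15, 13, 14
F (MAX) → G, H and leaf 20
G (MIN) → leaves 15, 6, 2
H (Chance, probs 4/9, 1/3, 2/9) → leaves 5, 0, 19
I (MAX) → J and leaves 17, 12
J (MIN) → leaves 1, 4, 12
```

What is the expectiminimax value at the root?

13

C (MIN): min(18, 19, 9) = 9
D (MIN): min(5, 20, 3) = 3
E (MIN): min(15, 13, 14) = 13
B (MAX): max(9, 3, 13) = 13
G (MIN): min(15, 6, 2) = 2
H (Chance): 4/9·5 + 1/3·0 + 2/9·19 = 6.44
F (MAX): max(2, 6.44, 20) = 20
J (MIN): min(1, 4, 12) = 1
I (MAX): max(1, 17, 12) = 17
Root (MIN): min(13, 20, 17) = 13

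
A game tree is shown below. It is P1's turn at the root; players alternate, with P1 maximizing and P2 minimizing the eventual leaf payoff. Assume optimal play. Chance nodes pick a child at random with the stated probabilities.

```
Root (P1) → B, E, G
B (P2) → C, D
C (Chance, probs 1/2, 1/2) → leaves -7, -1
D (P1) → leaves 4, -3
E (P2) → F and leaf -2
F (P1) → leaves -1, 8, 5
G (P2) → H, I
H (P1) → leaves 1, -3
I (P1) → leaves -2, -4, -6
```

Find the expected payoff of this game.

-2

C (Chance): 1/2·-7 + 1/2·-1 = -4
D (P1): max(4, -3) = 4
B (P2): min(-4, 4) = -4
F (P1): max(-1, 8, 5) = 8
E (P2): min(8, -2) = -2
H (P1): max(1, -3) = 1
I (P1): max(-2, -4, -6) = -2
G (P2): min(1, -2) = -2
Root (P1): max(-4, -2, -2) = -2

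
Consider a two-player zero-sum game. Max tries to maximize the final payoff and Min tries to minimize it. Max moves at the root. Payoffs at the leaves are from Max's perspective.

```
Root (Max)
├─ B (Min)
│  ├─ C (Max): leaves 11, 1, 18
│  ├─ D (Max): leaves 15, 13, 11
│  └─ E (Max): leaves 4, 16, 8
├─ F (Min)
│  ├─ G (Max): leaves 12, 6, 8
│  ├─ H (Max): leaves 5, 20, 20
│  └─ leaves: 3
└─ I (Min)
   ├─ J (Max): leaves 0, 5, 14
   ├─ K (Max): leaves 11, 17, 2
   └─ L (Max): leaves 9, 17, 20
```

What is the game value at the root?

C (Max): max(11, 1, 18) = 18
D (Max): max(15, 13, 11) = 15
E (Max): max(4, 16, 8) = 16
B (Min): min(18, 15, 16) = 15
G (Max): max(12, 6, 8) = 12
H (Max): max(5, 20, 20) = 20
F (Min): min(12, 20, 3) = 3
J (Max): max(0, 5, 14) = 14
K (Max): max(11, 17, 2) = 17
L (Max): max(9, 17, 20) = 20
I (Min): min(14, 17, 20) = 14
Root (Max): max(15, 3, 14) = 15

15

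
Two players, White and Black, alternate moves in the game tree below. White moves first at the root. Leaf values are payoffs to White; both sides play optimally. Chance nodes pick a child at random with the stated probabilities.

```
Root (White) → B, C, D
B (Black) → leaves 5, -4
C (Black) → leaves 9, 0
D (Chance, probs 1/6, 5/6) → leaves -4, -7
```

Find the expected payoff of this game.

B (Black): min(5, -4) = -4
C (Black): min(9, 0) = 0
D (Chance): 1/6·-4 + 5/6·-7 = -6.5
Root (White): max(-4, 0, -6.5) = 0

0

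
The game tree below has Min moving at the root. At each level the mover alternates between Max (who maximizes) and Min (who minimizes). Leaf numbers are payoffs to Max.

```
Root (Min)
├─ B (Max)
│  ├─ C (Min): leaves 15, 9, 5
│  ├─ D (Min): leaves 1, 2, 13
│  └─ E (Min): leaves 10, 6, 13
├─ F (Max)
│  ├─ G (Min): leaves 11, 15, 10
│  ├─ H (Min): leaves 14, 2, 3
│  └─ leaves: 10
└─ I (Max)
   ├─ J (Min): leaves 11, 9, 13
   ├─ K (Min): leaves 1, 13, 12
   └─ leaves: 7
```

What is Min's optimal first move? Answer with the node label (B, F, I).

B

C (Min): min(15, 9, 5) = 5
D (Min): min(1, 2, 13) = 1
E (Min): min(10, 6, 13) = 6
B (Max): max(5, 1, 6) = 6
G (Min): min(11, 15, 10) = 10
H (Min): min(14, 2, 3) = 2
F (Max): max(10, 2, 10) = 10
J (Min): min(11, 9, 13) = 9
K (Min): min(1, 13, 12) = 1
I (Max): max(9, 1, 7) = 9
Root (Min): min(6, 10, 9) = 6
Min picks the child with the lowest value: B (value 6).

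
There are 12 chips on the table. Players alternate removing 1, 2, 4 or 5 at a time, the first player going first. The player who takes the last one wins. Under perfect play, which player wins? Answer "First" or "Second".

Mark each pile size as W (mover wins) or L (mover loses):
i:   0  1  2  3  4  5  6  7  8  9 10 11 12
     L  W  W  L  W  W  L  W  W  L  W  W  L
Position 12 is L, so the second player wins.

Second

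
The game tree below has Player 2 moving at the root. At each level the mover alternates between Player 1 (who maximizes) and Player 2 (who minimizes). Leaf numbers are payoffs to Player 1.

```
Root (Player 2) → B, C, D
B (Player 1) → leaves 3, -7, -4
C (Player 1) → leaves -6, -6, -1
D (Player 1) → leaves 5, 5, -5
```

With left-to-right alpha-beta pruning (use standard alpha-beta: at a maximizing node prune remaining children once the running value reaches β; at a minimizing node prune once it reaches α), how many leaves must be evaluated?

7

B [α=-∞,β=+∞]: v=3
C [α=-∞,β=3]: v=-1
D [α=-∞,β=-1]: v=5 after child 1 ≥ β → β-cutoff, skip 2
Root [α=-∞,β=+∞]: v=-1
Leaves evaluated: 7 of 9.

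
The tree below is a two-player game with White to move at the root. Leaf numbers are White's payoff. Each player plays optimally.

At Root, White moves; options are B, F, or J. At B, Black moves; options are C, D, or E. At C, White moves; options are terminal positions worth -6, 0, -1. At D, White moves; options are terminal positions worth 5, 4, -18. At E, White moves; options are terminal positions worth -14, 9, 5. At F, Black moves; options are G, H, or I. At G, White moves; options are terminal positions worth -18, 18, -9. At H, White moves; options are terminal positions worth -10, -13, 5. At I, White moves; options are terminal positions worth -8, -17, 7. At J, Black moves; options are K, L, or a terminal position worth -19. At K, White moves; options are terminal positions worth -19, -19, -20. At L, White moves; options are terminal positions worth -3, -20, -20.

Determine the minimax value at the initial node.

C (White): max(-6, 0, -1) = 0
D (White): max(5, 4, -18) = 5
E (White): max(-14, 9, 5) = 9
B (Black): min(0, 5, 9) = 0
G (White): max(-18, 18, -9) = 18
H (White): max(-10, -13, 5) = 5
I (White): max(-8, -17, 7) = 7
F (Black): min(18, 5, 7) = 5
K (White): max(-19, -19, -20) = -19
L (White): max(-3, -20, -20) = -3
J (Black): min(-19, -3, -19) = -19
Root (White): max(0, 5, -19) = 5

5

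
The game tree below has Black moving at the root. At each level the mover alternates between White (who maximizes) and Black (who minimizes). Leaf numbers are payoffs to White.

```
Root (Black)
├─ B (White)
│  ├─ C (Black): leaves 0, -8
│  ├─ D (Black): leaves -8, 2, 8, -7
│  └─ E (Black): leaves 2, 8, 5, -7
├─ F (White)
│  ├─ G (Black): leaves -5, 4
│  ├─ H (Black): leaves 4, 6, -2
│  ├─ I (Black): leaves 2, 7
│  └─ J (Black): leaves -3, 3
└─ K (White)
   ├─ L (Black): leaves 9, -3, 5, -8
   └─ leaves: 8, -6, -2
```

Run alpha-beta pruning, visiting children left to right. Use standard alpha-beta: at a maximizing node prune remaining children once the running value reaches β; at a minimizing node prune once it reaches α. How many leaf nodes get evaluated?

14

C [α=-∞,β=+∞]: v=-8
D [α=-8,β=+∞]: v=-8 after child 1 ≤ α → α-cutoff, skip 3
E [α=-8,β=+∞]: v=-7
B [α=-∞,β=+∞]: v=-7
G [α=-∞,β=-7]: v=-5
F [α=-∞,β=-7]: v=-5 after child 1 ≥ β → β-cutoff, skip 3
L [α=-∞,β=-7]: v=-8
K [α=-∞,β=-7]: v=8 after child 2 ≥ β → β-cutoff, skip 2
Root [α=-∞,β=+∞]: v=-7
Leaves evaluated: 14 of 26.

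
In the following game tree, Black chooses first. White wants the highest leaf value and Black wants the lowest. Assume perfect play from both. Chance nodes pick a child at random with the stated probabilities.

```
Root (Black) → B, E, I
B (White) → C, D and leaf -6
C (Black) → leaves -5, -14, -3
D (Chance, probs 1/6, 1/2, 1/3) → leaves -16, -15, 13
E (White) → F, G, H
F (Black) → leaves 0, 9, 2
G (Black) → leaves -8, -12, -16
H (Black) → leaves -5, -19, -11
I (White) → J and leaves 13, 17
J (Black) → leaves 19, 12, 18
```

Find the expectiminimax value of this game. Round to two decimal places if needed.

-5.83

C (Black): min(-5, -14, -3) = -14
D (Chance): 1/6·-16 + 1/2·-15 + 1/3·13 = -5.83
B (White): max(-14, -5.83, -6) = -5.83
F (Black): min(0, 9, 2) = 0
G (Black): min(-8, -12, -16) = -16
H (Black): min(-5, -19, -11) = -19
E (White): max(0, -16, -19) = 0
J (Black): min(19, 12, 18) = 12
I (White): max(12, 13, 17) = 17
Root (Black): min(-5.83, 0, 17) = -5.83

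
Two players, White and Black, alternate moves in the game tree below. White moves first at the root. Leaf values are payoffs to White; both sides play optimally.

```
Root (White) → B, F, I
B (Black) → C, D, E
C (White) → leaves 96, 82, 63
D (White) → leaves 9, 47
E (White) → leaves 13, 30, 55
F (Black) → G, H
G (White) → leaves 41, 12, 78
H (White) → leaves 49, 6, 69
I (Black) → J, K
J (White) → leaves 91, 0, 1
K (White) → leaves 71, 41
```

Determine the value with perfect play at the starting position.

71

C (White): max(96, 82, 63) = 96
D (White): max(9, 47) = 47
E (White): max(13, 30, 55) = 55
B (Black): min(96, 47, 55) = 47
G (White): max(41, 12, 78) = 78
H (White): max(49, 6, 69) = 69
F (Black): min(78, 69) = 69
J (White): max(91, 0, 1) = 91
K (White): max(71, 41) = 71
I (Black): min(91, 71) = 71
Root (White): max(47, 69, 71) = 71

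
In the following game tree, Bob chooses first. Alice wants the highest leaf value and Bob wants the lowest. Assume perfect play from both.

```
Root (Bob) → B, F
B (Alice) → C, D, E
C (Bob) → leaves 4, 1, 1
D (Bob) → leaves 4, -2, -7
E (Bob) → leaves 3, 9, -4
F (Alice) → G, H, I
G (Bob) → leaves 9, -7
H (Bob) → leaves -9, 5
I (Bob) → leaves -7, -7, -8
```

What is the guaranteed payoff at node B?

1

C: min(4, 1, 1) = 1
D: min(4, -2, -7) = -7
E: min(3, 9, -4) = -4
B: max(1, -7, -4) = 1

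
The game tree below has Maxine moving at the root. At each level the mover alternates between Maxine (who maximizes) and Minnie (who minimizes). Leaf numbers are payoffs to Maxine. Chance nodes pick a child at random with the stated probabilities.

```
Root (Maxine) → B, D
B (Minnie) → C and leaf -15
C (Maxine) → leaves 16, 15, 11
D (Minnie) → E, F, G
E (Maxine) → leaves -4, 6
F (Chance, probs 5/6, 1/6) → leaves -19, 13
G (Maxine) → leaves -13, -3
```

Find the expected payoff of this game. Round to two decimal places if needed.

C (Maxine): max(16, 15, 11) = 16
B (Minnie): min(16, -15) = -15
E (Maxine): max(-4, 6) = 6
F (Chance): 5/6·-19 + 1/6·13 = -13.67
G (Maxine): max(-13, -3) = -3
D (Minnie): min(6, -13.67, -3) = -13.67
Root (Maxine): max(-15, -13.67) = -13.67

-13.67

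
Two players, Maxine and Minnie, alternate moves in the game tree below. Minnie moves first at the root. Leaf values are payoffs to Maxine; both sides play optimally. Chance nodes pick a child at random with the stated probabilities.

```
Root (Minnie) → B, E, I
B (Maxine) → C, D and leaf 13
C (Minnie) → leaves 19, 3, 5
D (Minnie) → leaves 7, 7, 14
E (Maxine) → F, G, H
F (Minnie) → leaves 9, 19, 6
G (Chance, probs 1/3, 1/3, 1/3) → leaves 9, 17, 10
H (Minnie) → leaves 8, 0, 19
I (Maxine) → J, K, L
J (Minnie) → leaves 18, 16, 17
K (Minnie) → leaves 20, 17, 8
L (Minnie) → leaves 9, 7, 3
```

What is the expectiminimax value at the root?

C (Minnie): min(19, 3, 5) = 3
D (Minnie): min(7, 7, 14) = 7
B (Maxine): max(3, 7, 13) = 13
F (Minnie): min(9, 19, 6) = 6
G (Chance): 1/3·9 + 1/3·17 + 1/3·10 = 12
H (Minnie): min(8, 0, 19) = 0
E (Maxine): max(6, 12, 0) = 12
J (Minnie): min(18, 16, 17) = 16
K (Minnie): min(20, 17, 8) = 8
L (Minnie): min(9, 7, 3) = 3
I (Maxine): max(16, 8, 3) = 16
Root (Minnie): min(13, 12, 16) = 12

12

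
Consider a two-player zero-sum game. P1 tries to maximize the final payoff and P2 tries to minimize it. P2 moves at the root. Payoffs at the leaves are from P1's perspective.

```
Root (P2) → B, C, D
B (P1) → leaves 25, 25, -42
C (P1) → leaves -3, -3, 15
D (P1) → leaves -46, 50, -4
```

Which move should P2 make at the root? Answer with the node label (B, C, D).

C

B (P1): max(25, 25, -42) = 25
C (P1): max(-3, -3, 15) = 15
D (P1): max(-46, 50, -4) = 50
Root (P2): min(25, 15, 50) = 15
P2 picks the child with the lowest value: C (value 15).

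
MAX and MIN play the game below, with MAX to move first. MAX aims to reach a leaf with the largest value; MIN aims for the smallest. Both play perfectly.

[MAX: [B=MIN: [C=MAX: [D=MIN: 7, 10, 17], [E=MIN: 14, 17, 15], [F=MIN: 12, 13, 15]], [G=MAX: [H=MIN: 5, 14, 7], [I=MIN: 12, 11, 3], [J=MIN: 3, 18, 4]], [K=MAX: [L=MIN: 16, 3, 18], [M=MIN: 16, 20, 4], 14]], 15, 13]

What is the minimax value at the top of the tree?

D (MIN): min(7, 10, 17) = 7
E (MIN): min(14, 17, 15) = 14
F (MIN): min(12, 13, 15) = 12
C (MAX): max(7, 14, 12) = 14
H (MIN): min(5, 14, 7) = 5
I (MIN): min(12, 11, 3) = 3
J (MIN): min(3, 18, 4) = 3
G (MAX): max(5, 3, 3) = 5
L (MIN): min(16, 3, 18) = 3
M (MIN): min(16, 20, 4) = 4
K (MAX): max(3, 4, 14) = 14
B (MIN): min(14, 5, 14) = 5
Root (MAX): max(5, 15, 13) = 15

15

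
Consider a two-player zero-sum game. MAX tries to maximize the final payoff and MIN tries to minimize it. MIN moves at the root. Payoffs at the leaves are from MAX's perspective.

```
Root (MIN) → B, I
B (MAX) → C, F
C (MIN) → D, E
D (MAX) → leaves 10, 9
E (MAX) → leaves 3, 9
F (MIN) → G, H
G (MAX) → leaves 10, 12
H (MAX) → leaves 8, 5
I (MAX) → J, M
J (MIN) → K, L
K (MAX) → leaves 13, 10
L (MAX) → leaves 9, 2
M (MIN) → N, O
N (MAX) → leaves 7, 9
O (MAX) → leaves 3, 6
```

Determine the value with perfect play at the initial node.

9

D (MAX): max(10, 9) = 10
E (MAX): max(3, 9) = 9
C (MIN): min(10, 9) = 9
G (MAX): max(10, 12) = 12
H (MAX): max(8, 5) = 8
F (MIN): min(12, 8) = 8
B (MAX): max(9, 8) = 9
K (MAX): max(13, 10) = 13
L (MAX): max(9, 2) = 9
J (MIN): min(13, 9) = 9
N (MAX): max(7, 9) = 9
O (MAX): max(3, 6) = 6
M (MIN): min(9, 6) = 6
I (MAX): max(9, 6) = 9
Root (MIN): min(9, 9) = 9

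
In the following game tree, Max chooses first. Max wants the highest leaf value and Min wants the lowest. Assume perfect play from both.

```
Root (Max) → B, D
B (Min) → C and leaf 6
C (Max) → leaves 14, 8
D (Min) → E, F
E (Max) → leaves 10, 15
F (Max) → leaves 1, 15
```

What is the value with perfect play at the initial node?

15

C (Max): max(14, 8) = 14
B (Min): min(14, 6) = 6
E (Max): max(10, 15) = 15
F (Max): max(1, 15) = 15
D (Min): min(15, 15) = 15
Root (Max): max(6, 15) = 15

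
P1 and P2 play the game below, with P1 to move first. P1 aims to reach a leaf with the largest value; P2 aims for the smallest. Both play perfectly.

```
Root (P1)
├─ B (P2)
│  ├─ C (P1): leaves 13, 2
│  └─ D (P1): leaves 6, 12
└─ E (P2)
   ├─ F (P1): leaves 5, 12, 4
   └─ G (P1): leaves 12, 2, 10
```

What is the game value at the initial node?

C (P1): max(13, 2) = 13
D (P1): max(6, 12) = 12
B (P2): min(13, 12) = 12
F (P1): max(5, 12, 4) = 12
G (P1): max(12, 2, 10) = 12
E (P2): min(12, 12) = 12
Root (P1): max(12, 12) = 12

12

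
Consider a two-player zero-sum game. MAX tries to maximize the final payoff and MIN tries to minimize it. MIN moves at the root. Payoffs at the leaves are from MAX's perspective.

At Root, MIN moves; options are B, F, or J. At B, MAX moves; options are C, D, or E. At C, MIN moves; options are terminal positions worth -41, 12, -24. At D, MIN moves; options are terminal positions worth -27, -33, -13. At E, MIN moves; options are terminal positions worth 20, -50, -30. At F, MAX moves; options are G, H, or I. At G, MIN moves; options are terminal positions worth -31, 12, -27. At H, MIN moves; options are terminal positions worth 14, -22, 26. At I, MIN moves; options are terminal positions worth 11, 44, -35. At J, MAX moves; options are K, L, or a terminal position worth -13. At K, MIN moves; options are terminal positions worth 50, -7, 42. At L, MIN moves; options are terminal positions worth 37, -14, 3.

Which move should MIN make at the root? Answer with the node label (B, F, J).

C (MIN): min(-41, 12, -24) = -41
D (MIN): min(-27, -33, -13) = -33
E (MIN): min(20, -50, -30) = -50
B (MAX): max(-41, -33, -50) = -33
G (MIN): min(-31, 12, -27) = -31
H (MIN): min(14, -22, 26) = -22
I (MIN): min(11, 44, -35) = -35
F (MAX): max(-31, -22, -35) = -22
K (MIN): min(50, -7, 42) = -7
L (MIN): min(37, -14, 3) = -14
J (MAX): max(-7, -14, -13) = -7
Root (MIN): min(-33, -22, -7) = -33
MIN picks the child with the lowest value: B (value -33).

B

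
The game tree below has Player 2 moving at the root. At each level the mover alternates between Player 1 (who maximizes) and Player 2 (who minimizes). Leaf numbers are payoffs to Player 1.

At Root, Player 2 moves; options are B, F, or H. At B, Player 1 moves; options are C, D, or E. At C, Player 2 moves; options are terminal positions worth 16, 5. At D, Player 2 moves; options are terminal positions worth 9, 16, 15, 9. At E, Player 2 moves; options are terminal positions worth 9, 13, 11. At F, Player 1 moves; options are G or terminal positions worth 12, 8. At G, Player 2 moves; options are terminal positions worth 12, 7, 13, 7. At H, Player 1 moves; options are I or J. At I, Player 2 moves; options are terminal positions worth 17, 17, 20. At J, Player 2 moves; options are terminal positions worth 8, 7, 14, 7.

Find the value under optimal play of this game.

9

C (Player 2): min(16, 5) = 5
D (Player 2): min(9, 16, 15, 9) = 9
E (Player 2): min(9, 13, 11) = 9
B (Player 1): max(5, 9, 9) = 9
G (Player 2): min(12, 7, 13, 7) = 7
F (Player 1): max(7, 12, 8) = 12
I (Player 2): min(17, 17, 20) = 17
J (Player 2): min(8, 7, 14, 7) = 7
H (Player 1): max(17, 7) = 17
Root (Player 2): min(9, 12, 17) = 9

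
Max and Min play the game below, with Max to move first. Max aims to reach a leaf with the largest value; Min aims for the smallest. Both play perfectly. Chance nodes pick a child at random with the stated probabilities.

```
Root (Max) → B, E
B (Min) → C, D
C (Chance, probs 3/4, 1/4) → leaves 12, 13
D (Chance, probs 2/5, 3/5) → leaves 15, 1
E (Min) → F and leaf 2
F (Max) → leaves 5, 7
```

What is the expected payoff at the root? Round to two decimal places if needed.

C (Chance): 3/4·12 + 1/4·13 = 12.25
D (Chance): 2/5·15 + 3/5·1 = 6.6
B (Min): min(12.25, 6.6) = 6.6
F (Max): max(5, 7) = 7
E (Min): min(7, 2) = 2
Root (Max): max(6.6, 2) = 6.6

6.6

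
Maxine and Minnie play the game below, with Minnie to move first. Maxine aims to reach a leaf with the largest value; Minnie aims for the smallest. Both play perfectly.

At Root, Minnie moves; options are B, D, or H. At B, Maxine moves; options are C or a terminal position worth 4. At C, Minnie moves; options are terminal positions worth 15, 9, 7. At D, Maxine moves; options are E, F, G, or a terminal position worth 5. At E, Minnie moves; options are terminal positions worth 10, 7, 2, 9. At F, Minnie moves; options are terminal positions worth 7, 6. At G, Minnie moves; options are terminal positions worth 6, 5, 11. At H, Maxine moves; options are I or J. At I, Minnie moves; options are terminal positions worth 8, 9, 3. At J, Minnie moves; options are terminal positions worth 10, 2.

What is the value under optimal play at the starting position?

C (Minnie): min(15, 9, 7) = 7
B (Maxine): max(7, 4) = 7
E (Minnie): min(10, 7, 2, 9) = 2
F (Minnie): min(7, 6) = 6
G (Minnie): min(6, 5, 11) = 5
D (Maxine): max(2, 6, 5, 5) = 6
I (Minnie): min(8, 9, 3) = 3
J (Minnie): min(10, 2) = 2
H (Maxine): max(3, 2) = 3
Root (Minnie): min(7, 6, 3) = 3

3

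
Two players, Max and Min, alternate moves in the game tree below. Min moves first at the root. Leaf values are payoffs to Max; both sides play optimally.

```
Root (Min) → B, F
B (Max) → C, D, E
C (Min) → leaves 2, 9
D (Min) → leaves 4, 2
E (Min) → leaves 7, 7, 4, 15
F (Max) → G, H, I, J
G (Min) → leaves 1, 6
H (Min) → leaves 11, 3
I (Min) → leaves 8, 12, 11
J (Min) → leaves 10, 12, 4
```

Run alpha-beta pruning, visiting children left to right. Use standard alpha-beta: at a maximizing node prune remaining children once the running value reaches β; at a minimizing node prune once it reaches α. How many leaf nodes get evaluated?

C [α=-∞,β=+∞]: v=2
D [α=2,β=+∞]: v=2
E [α=2,β=+∞]: v=4
B [α=-∞,β=+∞]: v=4
G [α=-∞,β=4]: v=1
H [α=1,β=4]: v=3
I [α=3,β=4]: v=8
F [α=-∞,β=4]: v=8 after child 3 ≥ β → β-cutoff, skip 1
Root [α=-∞,β=+∞]: v=4
Leaves evaluated: 15 of 18.

15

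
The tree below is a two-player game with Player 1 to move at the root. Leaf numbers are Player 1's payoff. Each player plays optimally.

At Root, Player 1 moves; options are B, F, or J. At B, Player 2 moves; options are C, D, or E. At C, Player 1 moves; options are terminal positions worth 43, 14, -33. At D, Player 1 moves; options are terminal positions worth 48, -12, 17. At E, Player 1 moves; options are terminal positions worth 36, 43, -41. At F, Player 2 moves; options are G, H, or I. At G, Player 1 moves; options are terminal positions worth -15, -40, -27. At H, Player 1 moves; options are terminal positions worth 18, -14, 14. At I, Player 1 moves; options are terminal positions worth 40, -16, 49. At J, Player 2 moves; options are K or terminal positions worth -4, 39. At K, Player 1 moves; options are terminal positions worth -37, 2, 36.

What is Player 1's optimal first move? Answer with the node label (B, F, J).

C (Player 1): max(43, 14, -33) = 43
D (Player 1): max(48, -12, 17) = 48
E (Player 1): max(36, 43, -41) = 43
B (Player 2): min(43, 48, 43) = 43
G (Player 1): max(-15, -40, -27) = -15
H (Player 1): max(18, -14, 14) = 18
I (Player 1): max(40, -16, 49) = 49
F (Player 2): min(-15, 18, 49) = -15
K (Player 1): max(-37, 2, 36) = 36
J (Player 2): min(36, -4, 39) = -4
Root (Player 1): max(43, -15, -4) = 43
Player 1 picks the child with the highest value: B (value 43).

B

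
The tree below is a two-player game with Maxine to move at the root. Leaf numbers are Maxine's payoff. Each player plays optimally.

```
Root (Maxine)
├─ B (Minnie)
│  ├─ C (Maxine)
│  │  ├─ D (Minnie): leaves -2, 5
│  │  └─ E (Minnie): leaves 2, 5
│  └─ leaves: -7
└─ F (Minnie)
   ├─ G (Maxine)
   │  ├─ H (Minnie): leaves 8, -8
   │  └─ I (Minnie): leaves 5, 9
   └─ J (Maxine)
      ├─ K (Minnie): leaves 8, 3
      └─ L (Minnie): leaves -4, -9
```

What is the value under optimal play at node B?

-7

D: min(-2, 5) = -2
E: min(2, 5) = 2
C: max(-2, 2) = 2
B: min(2, -7) = -7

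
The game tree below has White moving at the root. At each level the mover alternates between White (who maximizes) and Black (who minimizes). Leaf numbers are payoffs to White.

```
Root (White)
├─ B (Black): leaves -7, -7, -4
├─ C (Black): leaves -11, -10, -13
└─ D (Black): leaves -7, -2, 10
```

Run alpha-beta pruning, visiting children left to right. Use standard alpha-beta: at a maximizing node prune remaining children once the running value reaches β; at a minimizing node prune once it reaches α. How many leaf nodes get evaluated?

B [α=-∞,β=+∞]: v=-7
C [α=-7,β=+∞]: v=-11 after child 1 ≤ α → α-cutoff, skip 2
D [α=-7,β=+∞]: v=-7 after child 1 ≤ α → α-cutoff, skip 2
Root [α=-∞,β=+∞]: v=-7
Leaves evaluated: 5 of 9.

5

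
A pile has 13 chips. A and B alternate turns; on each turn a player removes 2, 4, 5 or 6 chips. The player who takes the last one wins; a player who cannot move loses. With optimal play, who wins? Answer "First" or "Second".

Compute winning (W) and losing (L) positions by backward induction:
i:   0  1  2  3  4  5  6  7  8  9 10 11 12 13
     L  L  W  W  W  W  W  W  L  L  W  W  W  W
Position 13 is W, so the first player wins.

First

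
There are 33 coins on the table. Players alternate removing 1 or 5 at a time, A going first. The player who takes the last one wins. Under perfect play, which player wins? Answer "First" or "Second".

First

W/L table (W = player to move can force a win):
i:   0  1  2  3  4  5  6  7  8  9 10 11 12 13 14 15 16 17 18 19 20 21 22 23 24 25 26 27 28 29 30 31 32 33
     L  W  L  W  L  W  L  W  L  W  L  W  L  W  L  W  L  W  L  W  L  W  L  W  L  W  L  W  L  W  L  W  L  W
Position 33 is W, so the first player wins.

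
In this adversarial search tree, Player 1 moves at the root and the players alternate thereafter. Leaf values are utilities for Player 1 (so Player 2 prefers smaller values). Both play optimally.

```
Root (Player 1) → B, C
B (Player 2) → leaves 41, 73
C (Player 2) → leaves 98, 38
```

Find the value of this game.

41

B (Player 2): min(41, 73) = 41
C (Player 2): min(98, 38) = 38
Root (Player 1): max(41, 38) = 41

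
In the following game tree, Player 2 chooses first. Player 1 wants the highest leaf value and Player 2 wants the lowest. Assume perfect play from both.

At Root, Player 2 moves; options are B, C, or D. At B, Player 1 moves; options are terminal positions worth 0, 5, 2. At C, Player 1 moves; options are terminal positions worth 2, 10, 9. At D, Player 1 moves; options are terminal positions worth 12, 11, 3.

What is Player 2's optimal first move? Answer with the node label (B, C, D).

B

B (Player 1): max(0, 5, 2) = 5
C (Player 1): max(2, 10, 9) = 10
D (Player 1): max(12, 11, 3) = 12
Root (Player 2): min(5, 10, 12) = 5
Player 2 picks the child with the lowest value: B (value 5).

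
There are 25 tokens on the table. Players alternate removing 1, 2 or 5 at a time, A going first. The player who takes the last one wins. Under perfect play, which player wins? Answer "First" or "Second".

Mark each pile size as W (mover wins) or L (mover loses):
i:   0  1  2  3  4  5  6  7  8  9 10 11 12 13 14 15 16 17 18 19 20 21 22 23 24 25
     L  W  W  L  W  W  L  W  W  L  W  W  L  W  W  L  W  W  L  W  W  L  W  W  L  W
Position 25 is W, so the first player wins.

First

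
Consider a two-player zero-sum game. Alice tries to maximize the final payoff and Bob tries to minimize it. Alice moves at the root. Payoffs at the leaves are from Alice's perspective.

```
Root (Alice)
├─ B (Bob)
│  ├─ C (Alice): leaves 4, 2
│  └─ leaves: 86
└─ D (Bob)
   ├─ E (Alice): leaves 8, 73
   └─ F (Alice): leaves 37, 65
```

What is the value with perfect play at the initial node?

65

C (Alice): max(4, 2) = 4
B (Bob): min(4, 86) = 4
E (Alice): max(8, 73) = 73
F (Alice): max(37, 65) = 65
D (Bob): min(73, 65) = 65
Root (Alice): max(4, 65) = 65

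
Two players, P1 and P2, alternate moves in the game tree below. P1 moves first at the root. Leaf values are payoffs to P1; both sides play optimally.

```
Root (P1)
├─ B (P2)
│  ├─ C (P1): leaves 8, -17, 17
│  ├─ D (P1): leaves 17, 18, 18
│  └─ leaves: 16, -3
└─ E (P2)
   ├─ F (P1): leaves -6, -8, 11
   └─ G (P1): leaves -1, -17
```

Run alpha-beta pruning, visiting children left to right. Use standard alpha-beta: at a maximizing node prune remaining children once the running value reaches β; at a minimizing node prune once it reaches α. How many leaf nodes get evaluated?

C [α=-∞,β=+∞]: v=17
D [α=-∞,β=17]: v=17 after child 1 ≥ β → β-cutoff, skip 2
B [α=-∞,β=+∞]: v=-3
F [α=-3,β=+∞]: v=11
G [α=-3,β=11]: v=-1
E [α=-3,β=+∞]: v=-1
Root [α=-∞,β=+∞]: v=-1
Leaves evaluated: 11 of 13.

11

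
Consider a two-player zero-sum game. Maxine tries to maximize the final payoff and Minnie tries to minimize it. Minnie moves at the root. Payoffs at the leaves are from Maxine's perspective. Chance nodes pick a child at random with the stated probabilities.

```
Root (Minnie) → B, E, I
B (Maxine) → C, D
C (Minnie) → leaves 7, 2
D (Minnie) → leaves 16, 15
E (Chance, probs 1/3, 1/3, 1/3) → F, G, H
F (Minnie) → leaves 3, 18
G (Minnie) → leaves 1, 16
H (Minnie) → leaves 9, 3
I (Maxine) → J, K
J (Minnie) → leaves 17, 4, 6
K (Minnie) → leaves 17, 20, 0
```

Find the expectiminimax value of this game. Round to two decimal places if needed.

C (Minnie): min(7, 2) = 2
D (Minnie): min(16, 15) = 15
B (Maxine): max(2, 15) = 15
F (Minnie): min(3, 18) = 3
G (Minnie): min(1, 16) = 1
H (Minnie): min(9, 3) = 3
E (Chance): 1/3·3 + 1/3·1 + 1/3·3 = 2.33
J (Minnie): min(17, 4, 6) = 4
K (Minnie): min(17, 20, 0) = 0
I (Maxine): max(4, 0) = 4
Root (Minnie): min(15, 2.33, 4) = 2.33

2.33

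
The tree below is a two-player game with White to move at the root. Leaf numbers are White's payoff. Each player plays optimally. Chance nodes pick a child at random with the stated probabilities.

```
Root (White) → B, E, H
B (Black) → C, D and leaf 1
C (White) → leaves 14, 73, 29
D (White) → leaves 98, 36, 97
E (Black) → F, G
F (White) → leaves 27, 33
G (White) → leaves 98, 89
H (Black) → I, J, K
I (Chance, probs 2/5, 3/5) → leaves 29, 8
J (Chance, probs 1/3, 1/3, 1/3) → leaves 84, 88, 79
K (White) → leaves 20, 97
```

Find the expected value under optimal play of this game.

C (White): max(14, 73, 29) = 73
D (White): max(98, 36, 97) = 98
B (Black): min(73, 98, 1) = 1
F (White): max(27, 33) = 33
G (White): max(98, 89) = 98
E (Black): min(33, 98) = 33
I (Chance): 2/5·29 + 3/5·8 = 16.4
J (Chance): 1/3·84 + 1/3·88 + 1/3·79 = 83.67
K (White): max(20, 97) = 97
H (Black): min(16.4, 83.67, 97) = 16.4
Root (White): max(1, 33, 16.4) = 33

33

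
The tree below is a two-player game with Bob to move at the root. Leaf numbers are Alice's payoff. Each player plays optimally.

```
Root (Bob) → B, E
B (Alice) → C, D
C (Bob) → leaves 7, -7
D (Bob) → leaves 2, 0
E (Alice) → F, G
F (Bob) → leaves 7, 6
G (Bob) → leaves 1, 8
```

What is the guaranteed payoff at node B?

0

C: min(7, -7) = -7
D: min(2, 0) = 0
B: max(-7, 0) = 0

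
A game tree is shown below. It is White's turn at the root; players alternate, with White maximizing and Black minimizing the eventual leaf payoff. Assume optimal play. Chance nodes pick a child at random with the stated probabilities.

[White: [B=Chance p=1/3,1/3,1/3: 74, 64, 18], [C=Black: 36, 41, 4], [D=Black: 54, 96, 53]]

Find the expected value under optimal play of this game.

53

B (Chance): 1/3·74 + 1/3·64 + 1/3·18 = 52
C (Black): min(36, 41, 4) = 4
D (Black): min(54, 96, 53) = 53
Root (White): max(52, 4, 53) = 53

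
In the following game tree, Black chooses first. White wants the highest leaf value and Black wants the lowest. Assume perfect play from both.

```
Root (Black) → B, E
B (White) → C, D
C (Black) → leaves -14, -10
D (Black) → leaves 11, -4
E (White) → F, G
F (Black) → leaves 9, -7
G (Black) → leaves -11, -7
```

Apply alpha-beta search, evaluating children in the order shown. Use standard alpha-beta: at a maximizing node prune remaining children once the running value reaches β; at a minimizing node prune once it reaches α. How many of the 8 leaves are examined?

C [α=-∞,β=+∞]: v=-14
D [α=-14,β=+∞]: v=-4
B [α=-∞,β=+∞]: v=-4
F [α=-∞,β=-4]: v=-7
G [α=-7,β=-4]: v=-11 after child 1 ≤ α → α-cutoff, skip 1
E [α=-∞,β=-4]: v=-7
Root [α=-∞,β=+∞]: v=-7
Leaves evaluated: 7 of 8.

7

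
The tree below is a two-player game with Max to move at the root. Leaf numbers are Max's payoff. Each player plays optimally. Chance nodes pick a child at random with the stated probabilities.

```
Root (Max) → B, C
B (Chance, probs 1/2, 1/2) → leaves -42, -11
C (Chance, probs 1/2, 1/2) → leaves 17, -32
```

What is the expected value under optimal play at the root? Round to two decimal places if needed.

-7.5

B (Chance): 1/2·-42 + 1/2·-11 = -26.5
C (Chance): 1/2·17 + 1/2·-32 = -7.5
Root (Max): max(-26.5, -7.5) = -7.5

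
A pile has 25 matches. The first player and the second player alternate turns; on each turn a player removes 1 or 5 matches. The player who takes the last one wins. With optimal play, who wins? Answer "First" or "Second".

i:   0  1  2  3  4  5  6  7  8  9 10 11 12 13 14 15 16 17 18 19 20 21 22 23 24 25
     L  W  L  W  L  W  L  W  L  W  L  W  L  W  L  W  L  W  L  W  L  W  L  W  L  W
Position 25 is W, so the first player wins.

First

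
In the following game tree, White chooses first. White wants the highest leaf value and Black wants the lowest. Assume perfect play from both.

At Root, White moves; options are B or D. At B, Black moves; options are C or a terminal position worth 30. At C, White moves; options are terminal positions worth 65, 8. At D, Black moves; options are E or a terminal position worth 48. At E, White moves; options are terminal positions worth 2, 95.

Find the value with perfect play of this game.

48

C (White): max(65, 8) = 65
B (Black): min(65, 30) = 30
E (White): max(2, 95) = 95
D (Black): min(95, 48) = 48
Root (White): max(30, 48) = 48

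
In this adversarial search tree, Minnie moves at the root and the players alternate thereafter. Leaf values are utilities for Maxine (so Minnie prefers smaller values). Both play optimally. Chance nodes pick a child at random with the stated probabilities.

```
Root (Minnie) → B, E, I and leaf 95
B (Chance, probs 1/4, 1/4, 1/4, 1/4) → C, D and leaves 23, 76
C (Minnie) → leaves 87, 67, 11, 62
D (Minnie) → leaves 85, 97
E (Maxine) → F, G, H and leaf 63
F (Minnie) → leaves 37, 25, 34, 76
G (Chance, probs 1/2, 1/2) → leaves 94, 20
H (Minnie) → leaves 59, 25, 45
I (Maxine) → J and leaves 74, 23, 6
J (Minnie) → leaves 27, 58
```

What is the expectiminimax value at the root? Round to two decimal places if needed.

48.75

C (Minnie): min(87, 67, 11, 62) = 11
D (Minnie): min(85, 97) = 85
B (Chance): 1/4·11 + 1/4·85 + 1/4·23 + 1/4·76 = 48.75
F (Minnie): min(37, 25, 34, 76) = 25
G (Chance): 1/2·94 + 1/2·20 = 57
H (Minnie): min(59, 25, 45) = 25
E (Maxine): max(25, 57, 25, 63) = 63
J (Minnie): min(27, 58) = 27
I (Maxine): max(27, 74, 23, 6) = 74
Root (Minnie): min(48.75, 63, 74, 95) = 48.75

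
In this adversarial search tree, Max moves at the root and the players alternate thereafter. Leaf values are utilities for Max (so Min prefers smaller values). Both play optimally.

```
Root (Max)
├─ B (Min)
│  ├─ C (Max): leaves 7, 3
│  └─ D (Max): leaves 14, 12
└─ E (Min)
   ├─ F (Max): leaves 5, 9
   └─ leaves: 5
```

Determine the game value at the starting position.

7

C (Max): max(7, 3) = 7
D (Max): max(14, 12) = 14
B (Min): min(7, 14) = 7
F (Max): max(5, 9) = 9
E (Min): min(9, 5) = 5
Root (Max): max(7, 5) = 7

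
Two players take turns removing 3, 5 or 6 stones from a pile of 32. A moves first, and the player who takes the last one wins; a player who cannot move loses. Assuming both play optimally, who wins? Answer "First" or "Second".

First

Compute winning (W) and losing (L) positions by backward induction:
i:   0  1  2  3  4  5  6  7  8  9 10 11 12 13 14 15 16 17 18 19 20 21 22 23 24 25 26 27 28 29 30 31 32
     L  L  L  W  W  W  W  W  W  L  L  L  W  W  W  W  W  W  L  L  L  W  W  W  W  W  W  L  L  L  W  W  W
Position 32 is W, so the first player wins.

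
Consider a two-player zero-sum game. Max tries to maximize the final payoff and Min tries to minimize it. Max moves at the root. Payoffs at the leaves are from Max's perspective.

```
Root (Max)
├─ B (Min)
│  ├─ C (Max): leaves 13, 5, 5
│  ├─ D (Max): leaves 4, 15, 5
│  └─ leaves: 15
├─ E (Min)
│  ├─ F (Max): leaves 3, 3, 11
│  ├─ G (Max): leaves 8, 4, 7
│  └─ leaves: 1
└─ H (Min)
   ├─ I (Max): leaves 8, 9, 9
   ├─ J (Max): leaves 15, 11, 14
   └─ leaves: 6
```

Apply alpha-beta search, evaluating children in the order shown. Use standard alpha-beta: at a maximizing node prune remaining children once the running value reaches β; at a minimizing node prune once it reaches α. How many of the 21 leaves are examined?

C [α=-∞,β=+∞]: v=13
D [α=-∞,β=13]: v=15 after child 2 ≥ β → β-cutoff, skip 1
B [α=-∞,β=+∞]: v=13
F [α=13,β=+∞]: v=11
E [α=13,β=+∞]: v=11 after child 1 ≤ α → α-cutoff, skip 2
I [α=13,β=+∞]: v=9
H [α=13,β=+∞]: v=9 after child 1 ≤ α → α-cutoff, skip 2
Root [α=-∞,β=+∞]: v=13
Leaves evaluated: 12 of 21.

12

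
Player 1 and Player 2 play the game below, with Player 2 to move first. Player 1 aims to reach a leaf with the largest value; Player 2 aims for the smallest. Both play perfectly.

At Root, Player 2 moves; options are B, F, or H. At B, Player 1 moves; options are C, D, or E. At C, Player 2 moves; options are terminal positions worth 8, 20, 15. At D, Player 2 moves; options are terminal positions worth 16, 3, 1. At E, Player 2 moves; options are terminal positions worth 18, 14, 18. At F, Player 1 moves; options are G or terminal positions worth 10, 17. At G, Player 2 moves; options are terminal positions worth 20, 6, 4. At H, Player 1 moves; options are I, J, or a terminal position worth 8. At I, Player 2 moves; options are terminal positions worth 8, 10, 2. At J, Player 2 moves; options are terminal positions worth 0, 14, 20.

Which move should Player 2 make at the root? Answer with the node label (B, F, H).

C (Player 2): min(8, 20, 15) = 8
D (Player 2): min(16, 3, 1) = 1
E (Player 2): min(18, 14, 18) = 14
B (Player 1): max(8, 1, 14) = 14
G (Player 2): min(20, 6, 4) = 4
F (Player 1): max(4, 10, 17) = 17
I (Player 2): min(8, 10, 2) = 2
J (Player 2): min(0, 14, 20) = 0
H (Player 1): max(2, 0, 8) = 8
Root (Player 2): min(14, 17, 8) = 8
Player 2 picks the child with the lowest value: H (value 8).

H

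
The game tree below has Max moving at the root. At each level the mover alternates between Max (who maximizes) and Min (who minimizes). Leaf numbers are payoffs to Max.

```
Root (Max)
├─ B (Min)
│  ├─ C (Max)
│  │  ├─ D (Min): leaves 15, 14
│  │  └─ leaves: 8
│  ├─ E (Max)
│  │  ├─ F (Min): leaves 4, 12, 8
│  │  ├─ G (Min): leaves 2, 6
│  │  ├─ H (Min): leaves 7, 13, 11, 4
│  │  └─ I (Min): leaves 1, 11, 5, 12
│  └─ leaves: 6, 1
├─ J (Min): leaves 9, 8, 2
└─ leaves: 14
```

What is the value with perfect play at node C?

14

D: min(15, 14) = 14
C: max(14, 8) = 14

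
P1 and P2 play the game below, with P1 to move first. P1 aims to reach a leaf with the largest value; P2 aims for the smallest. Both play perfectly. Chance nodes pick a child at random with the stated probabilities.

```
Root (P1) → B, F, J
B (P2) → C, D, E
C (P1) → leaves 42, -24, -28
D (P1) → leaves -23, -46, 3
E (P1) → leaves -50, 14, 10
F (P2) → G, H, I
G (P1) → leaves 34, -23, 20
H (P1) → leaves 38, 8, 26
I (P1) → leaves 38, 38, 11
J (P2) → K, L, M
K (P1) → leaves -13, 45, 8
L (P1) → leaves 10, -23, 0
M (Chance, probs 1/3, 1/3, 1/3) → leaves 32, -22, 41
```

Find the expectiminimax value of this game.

34

C (P1): max(42, -24, -28) = 42
D (P1): max(-23, -46, 3) = 3
E (P1): max(-50, 14, 10) = 14
B (P2): min(42, 3, 14) = 3
G (P1): max(34, -23, 20) = 34
H (P1): max(38, 8, 26) = 38
I (P1): max(38, 38, 11) = 38
F (P2): min(34, 38, 38) = 34
K (P1): max(-13, 45, 8) = 45
L (P1): max(10, -23, 0) = 10
M (Chance): 1/3·32 + 1/3·-22 + 1/3·41 = 17
J (P2): min(45, 10, 17) = 10
Root (P1): max(3, 34, 10) = 34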